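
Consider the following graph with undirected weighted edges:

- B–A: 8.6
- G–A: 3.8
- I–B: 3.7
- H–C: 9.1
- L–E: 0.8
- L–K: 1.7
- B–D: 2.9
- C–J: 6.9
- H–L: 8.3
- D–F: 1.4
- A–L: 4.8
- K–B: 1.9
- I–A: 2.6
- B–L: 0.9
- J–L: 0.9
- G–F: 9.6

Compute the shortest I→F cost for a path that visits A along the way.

Shortest I→A: I–A = 2.6
Shortest A→F: A–L–B–D–F = 10
Total via A: 2.6 + 10 = 12.6.

12.6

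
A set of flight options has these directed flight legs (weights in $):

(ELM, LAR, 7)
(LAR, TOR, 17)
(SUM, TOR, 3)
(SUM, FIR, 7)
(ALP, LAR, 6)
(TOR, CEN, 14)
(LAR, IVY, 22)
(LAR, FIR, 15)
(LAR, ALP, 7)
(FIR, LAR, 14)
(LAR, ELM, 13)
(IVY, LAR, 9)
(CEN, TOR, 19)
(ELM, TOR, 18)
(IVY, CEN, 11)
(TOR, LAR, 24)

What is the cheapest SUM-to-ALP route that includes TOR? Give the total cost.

Shortest SUM→TOR: SUM–TOR = 3
Shortest TOR→ALP: TOR–LAR–ALP = 31
Total via TOR: 3 + 31 = $34.

$34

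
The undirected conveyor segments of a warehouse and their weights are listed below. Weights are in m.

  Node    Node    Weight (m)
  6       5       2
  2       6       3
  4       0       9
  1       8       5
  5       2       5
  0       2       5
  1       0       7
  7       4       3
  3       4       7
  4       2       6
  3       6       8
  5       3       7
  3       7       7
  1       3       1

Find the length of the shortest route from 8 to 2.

17 m

Compare a few routes:
8–1–3–5–6–2: 5+1+7+2+3 = 18
8–1–0–2: 5+7+5 = 17
8–1–3–5–2: 5+1+7+5 = 18
Cheapest is 8–1–0–2 at 17 m.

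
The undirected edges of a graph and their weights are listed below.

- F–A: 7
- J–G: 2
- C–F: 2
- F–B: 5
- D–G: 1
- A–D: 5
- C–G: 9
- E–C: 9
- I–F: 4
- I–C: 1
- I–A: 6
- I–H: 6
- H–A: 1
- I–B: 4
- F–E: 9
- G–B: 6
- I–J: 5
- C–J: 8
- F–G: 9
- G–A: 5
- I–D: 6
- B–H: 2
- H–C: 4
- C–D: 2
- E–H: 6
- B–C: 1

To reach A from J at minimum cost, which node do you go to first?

Candidate routes:
J → G → D → A: 2+1+5 = 8
J → G → D → C → B → H → A: 2+1+2+1+2+1 = 9
J → G → A: 2+5 = 7
J → G → D → C → H → A: 2+1+2+4+1 = 10
Cheapest is J → G → A at 7.
So from J the first move is to G.

G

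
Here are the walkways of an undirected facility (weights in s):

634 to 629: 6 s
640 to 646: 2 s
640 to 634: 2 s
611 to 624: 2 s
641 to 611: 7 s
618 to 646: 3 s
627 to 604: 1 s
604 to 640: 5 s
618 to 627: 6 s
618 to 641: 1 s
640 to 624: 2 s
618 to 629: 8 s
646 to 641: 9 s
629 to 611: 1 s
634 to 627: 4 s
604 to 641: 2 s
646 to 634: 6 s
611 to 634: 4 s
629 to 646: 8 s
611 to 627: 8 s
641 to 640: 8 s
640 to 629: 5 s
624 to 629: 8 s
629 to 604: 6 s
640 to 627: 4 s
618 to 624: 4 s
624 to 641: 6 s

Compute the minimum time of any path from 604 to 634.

Shortest distances from 604:
604: 0
627: 1  (via 604)
641: 2  (via 604)
618: 3  (via 641)
640: 5  (via 604)
634: 5  (via 627)
Shortest route: 604–627–634 = 5 s.

5 s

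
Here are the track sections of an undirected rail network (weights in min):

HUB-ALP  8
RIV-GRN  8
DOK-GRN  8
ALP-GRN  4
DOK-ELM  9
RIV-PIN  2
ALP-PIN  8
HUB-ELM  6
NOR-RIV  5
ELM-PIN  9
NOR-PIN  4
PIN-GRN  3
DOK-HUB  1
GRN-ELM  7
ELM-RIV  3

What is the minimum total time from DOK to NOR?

Compare a few routes:
DOK → HUB → ELM → RIV → NOR: 1+6+3+5 = 15
DOK → HUB → ELM → RIV → PIN → NOR: 1+6+3+2+4 = 16
Cheapest is DOK → HUB → ELM → RIV → NOR at 15 min.

15 min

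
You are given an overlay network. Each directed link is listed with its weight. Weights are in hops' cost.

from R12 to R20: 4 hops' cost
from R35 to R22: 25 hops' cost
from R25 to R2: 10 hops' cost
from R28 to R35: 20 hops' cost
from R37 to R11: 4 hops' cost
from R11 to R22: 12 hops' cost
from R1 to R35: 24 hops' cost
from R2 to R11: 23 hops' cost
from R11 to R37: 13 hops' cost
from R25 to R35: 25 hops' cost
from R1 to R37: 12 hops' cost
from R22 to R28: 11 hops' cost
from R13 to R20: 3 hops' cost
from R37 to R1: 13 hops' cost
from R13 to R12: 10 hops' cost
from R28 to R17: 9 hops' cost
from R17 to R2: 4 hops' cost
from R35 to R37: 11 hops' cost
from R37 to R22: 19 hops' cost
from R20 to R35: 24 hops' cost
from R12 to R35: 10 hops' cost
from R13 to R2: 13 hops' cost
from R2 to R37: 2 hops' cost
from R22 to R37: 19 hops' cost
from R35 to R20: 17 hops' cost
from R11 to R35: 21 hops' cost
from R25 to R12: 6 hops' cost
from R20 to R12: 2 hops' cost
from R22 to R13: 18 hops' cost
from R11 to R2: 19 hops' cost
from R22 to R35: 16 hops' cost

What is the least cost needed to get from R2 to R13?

Shortest distances from R2:
R2: 0
R37: 2  (via R2)
R11: 6  (via R37)
R1: 15  (via R37)
R22: 18  (via R11)
R35: 27  (via R11)
R28: 29  (via R22)
R13: 36  (via R22)
Shortest route: R2–R37–R11–R22–R13 = 36 hops' cost.

36 hops' cost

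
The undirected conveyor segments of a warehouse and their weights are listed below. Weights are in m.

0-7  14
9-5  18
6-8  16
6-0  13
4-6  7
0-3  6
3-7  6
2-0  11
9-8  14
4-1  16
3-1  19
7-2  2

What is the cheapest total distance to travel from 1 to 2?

27 m

Compare a few routes:
1 - 3 - 7 - 2: 19+6+2 = 27
1 - 3 - 0 - 2: 19+6+11 = 36
Cheapest is 1 - 3 - 7 - 2 at 27 m.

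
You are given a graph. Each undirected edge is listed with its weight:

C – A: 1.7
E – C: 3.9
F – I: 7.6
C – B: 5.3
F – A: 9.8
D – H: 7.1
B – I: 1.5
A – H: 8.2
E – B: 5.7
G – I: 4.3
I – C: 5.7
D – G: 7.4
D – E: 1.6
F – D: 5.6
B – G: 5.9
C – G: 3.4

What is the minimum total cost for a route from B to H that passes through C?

15.2

Best B to C: B–C costing 5.3
Best C to H: C–A–H costing 9.9
Total via C: 5.3 + 9.9 = 15.2.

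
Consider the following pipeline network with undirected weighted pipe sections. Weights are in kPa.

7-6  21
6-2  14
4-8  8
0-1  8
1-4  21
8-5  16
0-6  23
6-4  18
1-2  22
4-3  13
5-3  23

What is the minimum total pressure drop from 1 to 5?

45 kPa

Shortest distances from 1:
1: 0
0: 8  (via 1)
4: 21  (via 1)
2: 22  (via 1)
8: 29  (via 4)
6: 31  (via 0)
3: 34  (via 4)
5: 45  (via 8)
Shortest route: 1 → 4 → 8 → 5 = 45 kPa.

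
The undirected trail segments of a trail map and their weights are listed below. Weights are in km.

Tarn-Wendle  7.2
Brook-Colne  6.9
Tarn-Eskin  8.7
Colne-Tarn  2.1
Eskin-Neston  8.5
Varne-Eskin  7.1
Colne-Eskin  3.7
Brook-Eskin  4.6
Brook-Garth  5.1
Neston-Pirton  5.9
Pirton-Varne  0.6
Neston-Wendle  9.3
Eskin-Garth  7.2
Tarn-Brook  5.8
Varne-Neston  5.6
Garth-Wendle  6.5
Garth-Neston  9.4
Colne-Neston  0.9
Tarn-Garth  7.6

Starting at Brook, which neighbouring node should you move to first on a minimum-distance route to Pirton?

Enumerating some paths:
Brook → Colne → Neston → Pirton: 6.9+0.9+5.9 = 13.7
Brook → Colne → Neston → Varne → Pirton: 6.9+0.9+5.6+0.6 = 14
Brook → Eskin → Varne → Pirton: 4.6+7.1+0.6 = 12.3
The minimum is 12.3 km via Brook → Eskin → Varne → Pirton.
So from Brook the first move is to Eskin.

Eskin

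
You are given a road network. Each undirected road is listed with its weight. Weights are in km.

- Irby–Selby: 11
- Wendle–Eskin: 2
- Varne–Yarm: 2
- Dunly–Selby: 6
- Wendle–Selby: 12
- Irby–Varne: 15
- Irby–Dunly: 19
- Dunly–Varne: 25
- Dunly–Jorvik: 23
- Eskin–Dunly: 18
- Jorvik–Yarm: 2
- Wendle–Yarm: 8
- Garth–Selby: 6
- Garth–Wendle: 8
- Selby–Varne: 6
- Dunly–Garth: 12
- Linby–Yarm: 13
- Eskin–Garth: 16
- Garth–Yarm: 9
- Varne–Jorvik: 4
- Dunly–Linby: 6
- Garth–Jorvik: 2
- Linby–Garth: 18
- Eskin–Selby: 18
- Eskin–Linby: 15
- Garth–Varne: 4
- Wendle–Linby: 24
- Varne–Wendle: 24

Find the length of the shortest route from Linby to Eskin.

Settle nodes by increasing distance from Linby:
Linby: 0
Dunly: 6  (via Linby)
Selby: 12  (via Dunly)
Yarm: 13  (via Linby)
Varne: 15  (via Yarm)
Jorvik: 15  (via Yarm)
Eskin: 15  (via Linby)
Shortest route: Linby → Eskin = 15 km.

15 km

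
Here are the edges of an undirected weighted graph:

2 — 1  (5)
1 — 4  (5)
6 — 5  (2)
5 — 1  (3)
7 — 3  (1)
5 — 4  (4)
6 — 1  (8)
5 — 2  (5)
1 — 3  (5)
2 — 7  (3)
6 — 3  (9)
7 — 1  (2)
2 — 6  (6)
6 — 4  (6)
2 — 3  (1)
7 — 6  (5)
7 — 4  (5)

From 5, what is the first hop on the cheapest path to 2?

2

Compare a few routes:
5 → 1 → 7 → 3 → 2: 3+2+1+1 = 7
5 → 2: 5 = 5
Cheapest is 5 → 2 at 5.
So from 5 the first move is to 2.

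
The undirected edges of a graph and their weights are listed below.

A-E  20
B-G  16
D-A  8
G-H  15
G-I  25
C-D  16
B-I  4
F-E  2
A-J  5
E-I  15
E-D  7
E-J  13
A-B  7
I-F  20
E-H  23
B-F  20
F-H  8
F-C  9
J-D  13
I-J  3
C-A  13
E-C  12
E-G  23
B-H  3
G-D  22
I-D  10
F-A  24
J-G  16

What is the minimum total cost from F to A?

Enumerating some paths:
F–E–J–A: 2+13+5 = 20
F–E–D–A: 2+7+8 = 17
F–H–B–A: 8+3+7 = 18
The minimum is 17 via F–E–D–A.

17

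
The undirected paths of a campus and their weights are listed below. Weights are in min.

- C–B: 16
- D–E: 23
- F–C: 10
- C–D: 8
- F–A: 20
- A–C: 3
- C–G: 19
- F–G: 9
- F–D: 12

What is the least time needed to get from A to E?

34 min

Running Dijkstra from A:
A: 0
C: 3  (via A)
D: 11  (via C)
F: 13  (via C)
B: 19  (via C)
G: 22  (via C)
E: 34  (via D)
Shortest route: A → C → D → E = 34 min.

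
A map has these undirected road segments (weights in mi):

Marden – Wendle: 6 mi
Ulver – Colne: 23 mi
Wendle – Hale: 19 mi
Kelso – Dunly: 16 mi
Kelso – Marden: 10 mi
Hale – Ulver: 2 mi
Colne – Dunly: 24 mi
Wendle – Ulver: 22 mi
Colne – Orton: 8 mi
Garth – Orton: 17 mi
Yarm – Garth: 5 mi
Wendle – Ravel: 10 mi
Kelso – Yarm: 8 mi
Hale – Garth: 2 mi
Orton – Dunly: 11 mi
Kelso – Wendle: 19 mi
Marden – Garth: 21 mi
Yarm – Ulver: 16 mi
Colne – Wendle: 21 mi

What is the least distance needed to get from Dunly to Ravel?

42 mi

Candidate routes:
Dunly–Kelso–Wendle–Ravel: 16+19+10 = 45
Dunly–Orton–Colne–Wendle–Ravel: 11+8+21+10 = 50
Dunly–Kelso–Marden–Wendle–Ravel: 16+10+6+10 = 42
The minimum is 42 mi via Dunly–Kelso–Marden–Wendle–Ravel.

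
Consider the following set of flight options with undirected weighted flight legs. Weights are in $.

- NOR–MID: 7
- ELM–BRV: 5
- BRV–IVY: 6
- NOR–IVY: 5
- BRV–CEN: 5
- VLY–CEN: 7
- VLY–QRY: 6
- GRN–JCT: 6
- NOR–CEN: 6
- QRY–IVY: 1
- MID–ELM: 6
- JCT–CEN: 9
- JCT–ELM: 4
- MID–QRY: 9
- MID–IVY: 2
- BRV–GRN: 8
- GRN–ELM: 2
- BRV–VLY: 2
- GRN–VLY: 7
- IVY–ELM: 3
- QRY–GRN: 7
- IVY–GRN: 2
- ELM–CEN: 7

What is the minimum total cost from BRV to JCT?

$9

Enumerating some paths:
BRV–ELM–JCT: 5+4 = 9
BRV–ELM–GRN–JCT: 5+2+6 = 13
The minimum is $9 via BRV–ELM–JCT.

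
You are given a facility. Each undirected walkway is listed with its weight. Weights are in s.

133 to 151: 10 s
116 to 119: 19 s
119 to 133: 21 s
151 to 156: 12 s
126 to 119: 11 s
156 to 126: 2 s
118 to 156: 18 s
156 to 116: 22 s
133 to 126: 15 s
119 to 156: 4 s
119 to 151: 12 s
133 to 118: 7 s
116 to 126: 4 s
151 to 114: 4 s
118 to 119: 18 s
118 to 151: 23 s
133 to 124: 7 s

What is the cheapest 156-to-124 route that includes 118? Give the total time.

32 s

Shortest 156→118: 156 → 118 = 18
Shortest 118→124: 118 → 133 → 124 = 14
Total via 118: 18 + 14 = 32 s.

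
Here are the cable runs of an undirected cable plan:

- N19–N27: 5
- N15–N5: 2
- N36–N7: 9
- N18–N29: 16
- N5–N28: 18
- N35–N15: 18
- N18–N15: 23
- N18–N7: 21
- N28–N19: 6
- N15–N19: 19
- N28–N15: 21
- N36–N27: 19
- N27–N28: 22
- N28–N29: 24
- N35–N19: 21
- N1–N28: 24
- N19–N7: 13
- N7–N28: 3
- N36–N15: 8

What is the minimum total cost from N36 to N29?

36

Candidate routes:
N36 - N7 - N18 - N29: 9+21+16 = 46
N36 - N7 - N28 - N29: 9+3+24 = 36
N36 - N15 - N18 - N29: 8+23+16 = 47
The minimum is 36 via N36 - N7 - N28 - N29.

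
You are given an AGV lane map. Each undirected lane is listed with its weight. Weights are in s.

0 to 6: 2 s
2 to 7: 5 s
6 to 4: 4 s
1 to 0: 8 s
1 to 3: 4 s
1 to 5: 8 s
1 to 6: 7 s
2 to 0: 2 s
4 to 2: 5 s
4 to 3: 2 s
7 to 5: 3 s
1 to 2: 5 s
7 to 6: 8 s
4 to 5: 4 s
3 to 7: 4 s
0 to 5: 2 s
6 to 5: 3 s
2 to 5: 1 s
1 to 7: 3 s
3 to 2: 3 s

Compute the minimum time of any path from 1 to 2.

Compare a few routes:
1 → 3 → 2: 4+3 = 7
1 → 2: 5 = 5
The minimum is 5 s via 1 → 2.

5 s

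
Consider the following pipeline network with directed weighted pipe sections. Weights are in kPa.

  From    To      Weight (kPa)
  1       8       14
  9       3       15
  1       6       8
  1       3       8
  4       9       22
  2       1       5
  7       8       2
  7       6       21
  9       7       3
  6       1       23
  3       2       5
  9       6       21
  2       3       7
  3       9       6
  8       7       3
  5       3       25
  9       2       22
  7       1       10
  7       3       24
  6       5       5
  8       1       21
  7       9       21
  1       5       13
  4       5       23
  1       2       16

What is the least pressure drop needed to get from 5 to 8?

Shortest distances from 5:
5: 0
3: 25  (via 5)
2: 30  (via 3)
9: 31  (via 3)
7: 34  (via 9)
1: 35  (via 2)
8: 36  (via 7)
Shortest route: 5–3–9–7–8 = 36 kPa.

36 kPa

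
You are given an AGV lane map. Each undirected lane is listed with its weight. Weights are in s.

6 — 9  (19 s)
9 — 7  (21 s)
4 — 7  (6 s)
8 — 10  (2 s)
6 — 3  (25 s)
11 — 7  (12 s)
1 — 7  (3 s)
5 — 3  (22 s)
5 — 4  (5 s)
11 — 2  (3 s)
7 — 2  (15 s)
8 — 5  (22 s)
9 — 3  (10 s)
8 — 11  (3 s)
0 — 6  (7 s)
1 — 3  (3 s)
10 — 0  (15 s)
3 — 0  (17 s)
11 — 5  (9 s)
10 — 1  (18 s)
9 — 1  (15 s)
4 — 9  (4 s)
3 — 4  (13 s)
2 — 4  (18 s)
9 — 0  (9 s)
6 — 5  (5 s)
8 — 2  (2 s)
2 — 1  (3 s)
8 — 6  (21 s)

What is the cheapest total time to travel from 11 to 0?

Candidate routes:
11–2–8–10–0: 3+2+2+15 = 22
11–5–6–0: 9+5+7 = 21
11–8–10–0: 3+2+15 = 20
Cheapest is 11–8–10–0 at 20 s.

20 s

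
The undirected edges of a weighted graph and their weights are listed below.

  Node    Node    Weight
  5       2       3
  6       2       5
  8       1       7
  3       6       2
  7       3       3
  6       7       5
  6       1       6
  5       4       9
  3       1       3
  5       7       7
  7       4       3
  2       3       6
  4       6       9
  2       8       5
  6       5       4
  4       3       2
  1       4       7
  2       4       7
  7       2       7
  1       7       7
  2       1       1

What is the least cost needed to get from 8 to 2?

5

Compare a few routes:
8 - 2: 5 = 5
8 - 1 - 2: 7+1 = 8
Cheapest is 8 - 2 at 5.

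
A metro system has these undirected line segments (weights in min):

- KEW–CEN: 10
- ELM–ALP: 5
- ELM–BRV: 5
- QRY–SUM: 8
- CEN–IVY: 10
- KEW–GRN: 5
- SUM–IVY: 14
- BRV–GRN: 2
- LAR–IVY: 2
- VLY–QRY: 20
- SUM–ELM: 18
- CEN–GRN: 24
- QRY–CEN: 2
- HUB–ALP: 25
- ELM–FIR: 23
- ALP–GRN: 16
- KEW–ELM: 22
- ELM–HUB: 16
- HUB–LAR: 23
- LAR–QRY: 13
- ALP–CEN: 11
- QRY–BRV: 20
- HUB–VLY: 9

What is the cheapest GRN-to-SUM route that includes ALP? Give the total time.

33 min

Shortest GRN→ALP: GRN → BRV → ELM → ALP = 12
Best ALP to SUM: ALP → CEN → QRY → SUM costing 21
Total via ALP: 12 + 21 = 33 min.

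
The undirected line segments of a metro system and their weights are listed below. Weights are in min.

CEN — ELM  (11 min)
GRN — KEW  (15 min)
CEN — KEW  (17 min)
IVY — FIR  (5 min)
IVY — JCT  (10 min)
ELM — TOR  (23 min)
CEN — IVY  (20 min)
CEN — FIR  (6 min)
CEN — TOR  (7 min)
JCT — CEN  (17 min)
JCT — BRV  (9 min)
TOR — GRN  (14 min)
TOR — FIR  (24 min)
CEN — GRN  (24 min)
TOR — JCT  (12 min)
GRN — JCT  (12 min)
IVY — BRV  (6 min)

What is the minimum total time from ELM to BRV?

Shortest distances from ELM:
ELM: 0
CEN: 11  (via ELM)
FIR: 17  (via CEN)
TOR: 18  (via CEN)
IVY: 22  (via FIR)
BRV: 28  (via IVY)
Shortest route: ELM → CEN → FIR → IVY → BRV = 28 min.

28 min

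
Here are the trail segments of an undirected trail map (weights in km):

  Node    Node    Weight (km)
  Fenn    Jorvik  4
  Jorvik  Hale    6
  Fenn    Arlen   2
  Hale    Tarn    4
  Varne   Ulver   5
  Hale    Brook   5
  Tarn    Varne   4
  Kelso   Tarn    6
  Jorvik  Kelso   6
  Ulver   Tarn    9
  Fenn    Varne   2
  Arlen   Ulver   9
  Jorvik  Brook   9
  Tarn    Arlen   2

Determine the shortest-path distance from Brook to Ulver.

18 km

Compare a few routes:
Brook → Hale → Tarn → Ulver: 5+4+9 = 18
Brook → Jorvik → Fenn → Varne → Ulver: 9+4+2+5 = 20
Brook → Hale → Tarn → Arlen → Fenn → Varne → Ulver: 5+4+2+2+2+5 = 20
Brook → Hale → Tarn → Arlen → Ulver: 5+4+2+9 = 20
The minimum is 18 km via Brook → Hale → Tarn → Ulver.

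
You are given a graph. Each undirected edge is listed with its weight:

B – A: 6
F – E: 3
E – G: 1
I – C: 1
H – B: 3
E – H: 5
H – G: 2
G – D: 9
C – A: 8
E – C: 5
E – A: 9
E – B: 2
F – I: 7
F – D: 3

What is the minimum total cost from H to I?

Settle nodes by increasing distance from H:
H: 0
G: 2  (via H)
B: 3  (via H)
E: 3  (via G)
F: 6  (via E)
C: 8  (via E)
A: 9  (via B)
D: 9  (via F)
I: 9  (via C)
Shortest route: H–G–E–C–I = 9.

9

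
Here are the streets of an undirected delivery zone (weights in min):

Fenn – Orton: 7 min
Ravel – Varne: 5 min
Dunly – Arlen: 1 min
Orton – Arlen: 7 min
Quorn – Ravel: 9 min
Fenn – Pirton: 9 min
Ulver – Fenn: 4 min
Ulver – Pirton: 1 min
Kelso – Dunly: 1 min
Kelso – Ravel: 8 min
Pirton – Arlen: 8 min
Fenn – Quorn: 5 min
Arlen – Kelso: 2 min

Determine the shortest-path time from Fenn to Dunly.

14 min

Candidate routes:
Fenn–Orton–Arlen–Kelso–Dunly: 7+7+2+1 = 17
Fenn–Ulver–Pirton–Arlen–Kelso–Dunly: 4+1+8+2+1 = 16
Fenn–Ulver–Pirton–Arlen–Dunly: 4+1+8+1 = 14
Fenn–Orton–Arlen–Dunly: 7+7+1 = 15
The minimum is 14 min via Fenn–Ulver–Pirton–Arlen–Dunly.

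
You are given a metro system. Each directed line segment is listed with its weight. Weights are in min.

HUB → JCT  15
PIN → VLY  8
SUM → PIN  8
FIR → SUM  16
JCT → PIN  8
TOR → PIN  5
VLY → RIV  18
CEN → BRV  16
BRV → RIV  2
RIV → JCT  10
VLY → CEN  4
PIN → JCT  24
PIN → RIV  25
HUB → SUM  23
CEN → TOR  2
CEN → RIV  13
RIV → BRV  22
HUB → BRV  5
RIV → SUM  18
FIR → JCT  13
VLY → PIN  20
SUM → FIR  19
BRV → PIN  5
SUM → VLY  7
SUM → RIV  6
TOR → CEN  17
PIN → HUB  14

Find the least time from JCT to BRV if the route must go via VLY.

36 min

Best JCT to VLY: JCT–PIN–VLY costing 16
Best VLY to BRV: VLY–CEN–BRV costing 20
Total via VLY: 16 + 20 = 36 min.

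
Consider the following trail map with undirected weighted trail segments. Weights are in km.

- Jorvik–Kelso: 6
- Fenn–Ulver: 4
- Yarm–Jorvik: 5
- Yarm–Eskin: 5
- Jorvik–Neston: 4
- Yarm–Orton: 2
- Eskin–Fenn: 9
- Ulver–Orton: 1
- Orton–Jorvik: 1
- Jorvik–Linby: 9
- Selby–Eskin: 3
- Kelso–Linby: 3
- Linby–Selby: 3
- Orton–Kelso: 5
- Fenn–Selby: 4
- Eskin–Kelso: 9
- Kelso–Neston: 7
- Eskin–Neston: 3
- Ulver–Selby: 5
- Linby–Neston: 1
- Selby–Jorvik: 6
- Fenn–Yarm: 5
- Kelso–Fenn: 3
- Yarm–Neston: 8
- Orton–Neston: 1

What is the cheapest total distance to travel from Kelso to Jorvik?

Settle nodes by increasing distance from Kelso:
Kelso: 0
Linby: 3  (via Kelso)
Fenn: 3  (via Kelso)
Neston: 4  (via Linby)
Orton: 5  (via Kelso)
Ulver: 6  (via Orton)
Selby: 6  (via Linby)
Jorvik: 6  (via Kelso)
Shortest route: Kelso–Jorvik = 6 km.

6 km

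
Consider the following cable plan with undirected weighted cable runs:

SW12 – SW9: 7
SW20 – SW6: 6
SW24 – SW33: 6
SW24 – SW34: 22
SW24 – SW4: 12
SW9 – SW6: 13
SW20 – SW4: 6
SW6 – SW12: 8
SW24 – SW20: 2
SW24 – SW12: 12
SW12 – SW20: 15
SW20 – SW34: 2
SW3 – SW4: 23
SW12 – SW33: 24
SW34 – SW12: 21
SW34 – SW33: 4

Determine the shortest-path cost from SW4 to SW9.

25

Settle nodes by increasing distance from SW4:
SW4: 0
SW20: 6  (via SW4)
SW24: 8  (via SW20)
SW34: 8  (via SW20)
SW6: 12  (via SW20)
SW33: 12  (via SW34)
SW12: 20  (via SW24)
SW3: 23  (via SW4)
SW9: 25  (via SW6)
Shortest route: SW4–SW20–SW6–SW9 = 25.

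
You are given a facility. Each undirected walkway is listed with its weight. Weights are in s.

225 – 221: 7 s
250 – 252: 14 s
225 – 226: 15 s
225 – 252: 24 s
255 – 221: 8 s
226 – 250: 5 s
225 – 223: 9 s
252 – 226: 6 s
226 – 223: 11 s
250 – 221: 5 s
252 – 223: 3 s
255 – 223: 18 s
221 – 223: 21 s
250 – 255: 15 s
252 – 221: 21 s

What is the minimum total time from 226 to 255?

18 s

Running Dijkstra from 226:
226: 0
250: 5  (via 226)
252: 6  (via 226)
223: 9  (via 252)
221: 10  (via 250)
225: 15  (via 226)
255: 18  (via 221)
Shortest route: 226–250–221–255 = 18 s.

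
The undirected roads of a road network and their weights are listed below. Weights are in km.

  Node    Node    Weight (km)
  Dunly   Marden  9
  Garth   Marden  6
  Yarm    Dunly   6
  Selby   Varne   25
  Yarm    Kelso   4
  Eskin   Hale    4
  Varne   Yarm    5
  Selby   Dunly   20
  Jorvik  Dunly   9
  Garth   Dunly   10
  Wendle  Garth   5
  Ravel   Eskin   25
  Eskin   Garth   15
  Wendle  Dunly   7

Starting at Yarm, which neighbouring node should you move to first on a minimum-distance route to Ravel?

Compare a few routes:
Yarm–Dunly–Garth–Eskin–Ravel: 6+10+15+25 = 56
Yarm–Dunly–Wendle–Garth–Eskin–Ravel: 6+7+5+15+25 = 58
Yarm–Dunly–Marden–Garth–Eskin–Ravel: 6+9+6+15+25 = 61
Cheapest is Yarm–Dunly–Garth–Eskin–Ravel at 56 km.
So from Yarm the first move is to Dunly.

Dunly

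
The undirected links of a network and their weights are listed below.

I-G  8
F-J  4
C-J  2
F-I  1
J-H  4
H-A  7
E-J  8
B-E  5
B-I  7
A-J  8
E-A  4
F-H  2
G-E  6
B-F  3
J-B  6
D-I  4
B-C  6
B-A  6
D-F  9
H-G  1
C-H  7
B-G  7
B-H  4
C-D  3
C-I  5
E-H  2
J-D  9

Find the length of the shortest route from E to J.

Candidate routes:
E → H → J: 2+4 = 6
E → J: 8 = 8
E → H → F → J: 2+2+4 = 8
Cheapest is E → H → J at 6.

6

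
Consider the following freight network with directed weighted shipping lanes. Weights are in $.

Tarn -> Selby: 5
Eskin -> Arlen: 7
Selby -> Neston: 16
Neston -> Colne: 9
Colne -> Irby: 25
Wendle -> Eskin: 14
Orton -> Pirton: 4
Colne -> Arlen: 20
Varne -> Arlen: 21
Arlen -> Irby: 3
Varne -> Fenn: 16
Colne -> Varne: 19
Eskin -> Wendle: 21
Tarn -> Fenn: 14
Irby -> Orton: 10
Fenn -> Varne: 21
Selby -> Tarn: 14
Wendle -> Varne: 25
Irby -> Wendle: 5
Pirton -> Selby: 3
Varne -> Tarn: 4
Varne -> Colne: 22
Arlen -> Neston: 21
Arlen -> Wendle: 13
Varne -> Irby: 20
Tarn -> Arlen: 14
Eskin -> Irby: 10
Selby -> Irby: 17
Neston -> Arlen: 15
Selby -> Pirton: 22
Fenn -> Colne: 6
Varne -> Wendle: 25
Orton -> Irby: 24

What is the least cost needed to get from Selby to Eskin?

Shortest distances from Selby:
Selby: 0
Tarn: 14  (via Selby)
Neston: 16  (via Selby)
Irby: 17  (via Selby)
Wendle: 22  (via Irby)
Pirton: 22  (via Selby)
Colne: 25  (via Neston)
Orton: 27  (via Irby)
Arlen: 28  (via Tarn)
Fenn: 28  (via Tarn)
Eskin: 36  (via Wendle)
Shortest route: Selby → Irby → Wendle → Eskin = $36.

$36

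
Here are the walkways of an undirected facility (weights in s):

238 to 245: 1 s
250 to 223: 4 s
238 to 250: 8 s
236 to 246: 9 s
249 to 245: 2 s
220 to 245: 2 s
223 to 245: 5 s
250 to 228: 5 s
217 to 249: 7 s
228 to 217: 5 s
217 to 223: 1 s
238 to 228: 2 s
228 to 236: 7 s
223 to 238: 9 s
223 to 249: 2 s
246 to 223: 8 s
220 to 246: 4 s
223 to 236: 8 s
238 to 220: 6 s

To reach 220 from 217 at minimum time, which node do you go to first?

223

Candidate routes:
217 → 223 → 249 → 245 → 220: 1+2+2+2 = 7
217 → 223 → 245 → 220: 1+5+2 = 8
217 → 228 → 238 → 245 → 220: 5+2+1+2 = 10
Cheapest is 217 → 223 → 249 → 245 → 220 at 7 s.
So from 217 the first move is to 223.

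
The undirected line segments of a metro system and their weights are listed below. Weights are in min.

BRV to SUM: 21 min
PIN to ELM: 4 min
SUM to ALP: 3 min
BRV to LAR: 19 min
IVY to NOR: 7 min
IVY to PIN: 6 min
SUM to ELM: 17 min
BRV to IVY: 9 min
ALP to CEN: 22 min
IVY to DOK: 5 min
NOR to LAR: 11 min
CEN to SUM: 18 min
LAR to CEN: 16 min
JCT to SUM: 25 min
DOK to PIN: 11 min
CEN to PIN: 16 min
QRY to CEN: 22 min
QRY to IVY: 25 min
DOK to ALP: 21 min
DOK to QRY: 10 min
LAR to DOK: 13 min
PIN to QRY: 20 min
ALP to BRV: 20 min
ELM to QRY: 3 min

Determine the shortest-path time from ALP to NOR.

Settle nodes by increasing distance from ALP:
ALP: 0
SUM: 3  (via ALP)
ELM: 20  (via SUM)
BRV: 20  (via ALP)
DOK: 21  (via ALP)
CEN: 21  (via SUM)
QRY: 23  (via ELM)
PIN: 24  (via ELM)
IVY: 26  (via DOK)
JCT: 28  (via SUM)
NOR: 33  (via IVY)
Shortest route: ALP → DOK → IVY → NOR = 33 min.

33 min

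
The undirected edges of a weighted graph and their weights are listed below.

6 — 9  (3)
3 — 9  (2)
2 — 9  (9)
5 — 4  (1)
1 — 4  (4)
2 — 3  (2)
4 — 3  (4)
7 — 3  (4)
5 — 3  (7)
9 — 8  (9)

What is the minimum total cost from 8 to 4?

15

Settle nodes by increasing distance from 8:
8: 0
9: 9  (via 8)
3: 11  (via 9)
6: 12  (via 9)
2: 13  (via 3)
4: 15  (via 3)
Shortest route: 8–9–3–4 = 15.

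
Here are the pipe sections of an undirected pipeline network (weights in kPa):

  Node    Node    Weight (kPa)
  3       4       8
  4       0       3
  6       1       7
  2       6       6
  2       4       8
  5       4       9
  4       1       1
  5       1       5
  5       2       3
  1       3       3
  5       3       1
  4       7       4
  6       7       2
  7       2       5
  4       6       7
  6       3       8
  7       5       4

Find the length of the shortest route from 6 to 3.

7 kPa

Shortest distances from 6:
6: 0
7: 2  (via 6)
2: 6  (via 6)
4: 6  (via 7)
5: 6  (via 7)
1: 7  (via 6)
3: 7  (via 5)
Shortest route: 6–7–5–3 = 7 kPa.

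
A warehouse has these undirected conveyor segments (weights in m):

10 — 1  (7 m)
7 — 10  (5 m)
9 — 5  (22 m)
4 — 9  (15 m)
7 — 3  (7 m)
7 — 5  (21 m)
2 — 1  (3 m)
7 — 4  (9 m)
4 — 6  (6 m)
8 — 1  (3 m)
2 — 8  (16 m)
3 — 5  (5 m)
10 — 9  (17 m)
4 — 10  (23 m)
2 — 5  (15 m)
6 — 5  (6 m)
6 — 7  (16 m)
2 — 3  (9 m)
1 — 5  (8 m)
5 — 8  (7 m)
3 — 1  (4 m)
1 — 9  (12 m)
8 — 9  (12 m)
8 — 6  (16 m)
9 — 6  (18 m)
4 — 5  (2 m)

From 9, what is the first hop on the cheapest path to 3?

Compare a few routes:
9 → 1 → 3: 12+4 = 16
9 → 8 → 1 → 3: 12+3+4 = 19
Cheapest is 9 → 1 → 3 at 16 m.
So from 9 the first move is to 1.

1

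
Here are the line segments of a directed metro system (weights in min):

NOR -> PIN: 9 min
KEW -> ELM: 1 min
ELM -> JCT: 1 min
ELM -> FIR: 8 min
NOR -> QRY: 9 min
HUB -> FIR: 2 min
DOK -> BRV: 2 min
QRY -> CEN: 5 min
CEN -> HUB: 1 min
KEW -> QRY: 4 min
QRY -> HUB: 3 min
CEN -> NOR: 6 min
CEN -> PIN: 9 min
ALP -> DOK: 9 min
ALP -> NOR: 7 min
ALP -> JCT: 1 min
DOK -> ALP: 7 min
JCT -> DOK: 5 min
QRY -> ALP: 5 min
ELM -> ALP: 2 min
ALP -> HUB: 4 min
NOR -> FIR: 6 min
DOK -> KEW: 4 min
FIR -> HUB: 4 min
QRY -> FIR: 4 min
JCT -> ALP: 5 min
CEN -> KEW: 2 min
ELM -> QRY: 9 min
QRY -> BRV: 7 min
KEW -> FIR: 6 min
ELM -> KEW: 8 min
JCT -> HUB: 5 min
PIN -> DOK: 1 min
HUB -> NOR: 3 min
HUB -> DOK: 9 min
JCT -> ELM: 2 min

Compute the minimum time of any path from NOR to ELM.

Compare a few routes:
NOR–QRY–ALP–JCT–ELM: 9+5+1+2 = 17
NOR–PIN–DOK–KEW–ELM: 9+1+4+1 = 15
NOR–PIN–DOK–ALP–JCT–ELM: 9+1+7+1+2 = 20
NOR–QRY–CEN–KEW–ELM: 9+5+2+1 = 17
The minimum is 15 min via NOR–PIN–DOK–KEW–ELM.

15 min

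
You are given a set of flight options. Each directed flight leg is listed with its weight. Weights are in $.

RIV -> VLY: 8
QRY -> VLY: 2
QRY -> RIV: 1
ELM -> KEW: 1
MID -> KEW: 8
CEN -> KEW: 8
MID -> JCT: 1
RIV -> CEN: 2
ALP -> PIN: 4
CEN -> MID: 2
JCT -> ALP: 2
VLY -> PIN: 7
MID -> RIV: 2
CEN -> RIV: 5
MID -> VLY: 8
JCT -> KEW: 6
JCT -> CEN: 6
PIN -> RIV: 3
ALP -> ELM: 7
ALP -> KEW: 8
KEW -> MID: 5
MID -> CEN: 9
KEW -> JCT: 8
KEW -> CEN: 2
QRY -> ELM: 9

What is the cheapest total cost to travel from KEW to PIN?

$11

Candidate routes:
KEW–CEN–MID–JCT–ALP–PIN: 2+2+1+2+4 = 11
KEW–MID–JCT–ALP–PIN: 5+1+2+4 = 12
The minimum is $11 via KEW–CEN–MID–JCT–ALP–PIN.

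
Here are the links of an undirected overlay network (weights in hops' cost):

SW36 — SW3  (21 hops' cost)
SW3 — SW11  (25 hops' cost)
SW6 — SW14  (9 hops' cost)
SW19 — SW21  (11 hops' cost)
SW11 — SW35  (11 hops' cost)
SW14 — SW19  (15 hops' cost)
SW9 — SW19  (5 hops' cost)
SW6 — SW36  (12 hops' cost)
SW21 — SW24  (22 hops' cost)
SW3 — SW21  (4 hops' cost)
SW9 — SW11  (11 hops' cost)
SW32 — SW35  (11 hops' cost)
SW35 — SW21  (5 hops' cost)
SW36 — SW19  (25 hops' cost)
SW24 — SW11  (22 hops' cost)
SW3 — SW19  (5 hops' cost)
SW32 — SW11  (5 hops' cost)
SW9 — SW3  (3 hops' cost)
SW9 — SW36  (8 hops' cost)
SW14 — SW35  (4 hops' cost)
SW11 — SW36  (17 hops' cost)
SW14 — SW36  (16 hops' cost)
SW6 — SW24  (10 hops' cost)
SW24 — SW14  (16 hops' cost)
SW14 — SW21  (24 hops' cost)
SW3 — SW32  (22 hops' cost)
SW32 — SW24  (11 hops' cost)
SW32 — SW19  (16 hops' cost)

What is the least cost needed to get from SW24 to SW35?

20 hops' cost

Compare a few routes:
SW24 - SW32 - SW35: 11+11 = 22
SW24 - SW32 - SW11 - SW35: 11+5+11 = 27
SW24 - SW14 - SW35: 16+4 = 20
SW24 - SW6 - SW14 - SW35: 10+9+4 = 23
Cheapest is SW24 - SW14 - SW35 at 20 hops' cost.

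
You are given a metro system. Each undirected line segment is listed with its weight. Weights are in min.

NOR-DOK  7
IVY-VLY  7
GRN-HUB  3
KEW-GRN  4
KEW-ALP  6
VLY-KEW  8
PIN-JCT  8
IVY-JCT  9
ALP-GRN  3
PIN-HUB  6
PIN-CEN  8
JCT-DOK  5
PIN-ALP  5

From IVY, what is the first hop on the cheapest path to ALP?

VLY

Compare a few routes:
IVY - VLY - KEW - GRN - ALP: 7+8+4+3 = 22
IVY - JCT - PIN - ALP: 9+8+5 = 22
IVY - VLY - KEW - ALP: 7+8+6 = 21
Cheapest is IVY - VLY - KEW - ALP at 21 min.
So from IVY the first move is to VLY.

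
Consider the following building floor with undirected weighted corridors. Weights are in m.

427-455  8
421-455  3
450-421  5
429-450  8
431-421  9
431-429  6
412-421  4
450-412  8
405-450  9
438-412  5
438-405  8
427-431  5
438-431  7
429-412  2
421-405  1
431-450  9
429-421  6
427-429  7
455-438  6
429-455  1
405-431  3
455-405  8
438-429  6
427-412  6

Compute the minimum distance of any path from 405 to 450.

6 m

Shortest distances from 405:
405: 0
421: 1  (via 405)
431: 3  (via 405)
455: 4  (via 421)
429: 5  (via 455)
412: 5  (via 421)
450: 6  (via 421)
Shortest route: 405–421–450 = 6 m.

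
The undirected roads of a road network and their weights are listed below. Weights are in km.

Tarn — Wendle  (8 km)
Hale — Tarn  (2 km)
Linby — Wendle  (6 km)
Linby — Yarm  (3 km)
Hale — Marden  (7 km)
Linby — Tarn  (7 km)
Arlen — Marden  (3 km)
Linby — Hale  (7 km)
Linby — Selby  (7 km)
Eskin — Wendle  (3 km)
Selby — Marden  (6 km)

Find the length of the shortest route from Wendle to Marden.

Enumerating some paths:
Wendle - Tarn - Hale - Marden: 8+2+7 = 17
Wendle - Linby - Hale - Marden: 6+7+7 = 20
Wendle - Linby - Selby - Marden: 6+7+6 = 19
Wendle - Linby - Tarn - Hale - Marden: 6+7+2+7 = 22
Cheapest is Wendle - Tarn - Hale - Marden at 17 km.

17 km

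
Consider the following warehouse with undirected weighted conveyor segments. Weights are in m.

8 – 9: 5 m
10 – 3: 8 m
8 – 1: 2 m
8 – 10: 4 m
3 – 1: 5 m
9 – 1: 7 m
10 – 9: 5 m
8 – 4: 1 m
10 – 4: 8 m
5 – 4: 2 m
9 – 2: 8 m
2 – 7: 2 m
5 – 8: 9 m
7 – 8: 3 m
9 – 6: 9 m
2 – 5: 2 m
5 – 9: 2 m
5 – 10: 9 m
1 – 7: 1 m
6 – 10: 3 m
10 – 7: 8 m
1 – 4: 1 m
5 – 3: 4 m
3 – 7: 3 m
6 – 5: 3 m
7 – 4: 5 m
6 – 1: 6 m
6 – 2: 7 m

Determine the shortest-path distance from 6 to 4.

Running Dijkstra from 6:
6: 0
5: 3  (via 6)
10: 3  (via 6)
2: 5  (via 5)
4: 5  (via 5)
Shortest route: 6–5–4 = 5 m.

5 m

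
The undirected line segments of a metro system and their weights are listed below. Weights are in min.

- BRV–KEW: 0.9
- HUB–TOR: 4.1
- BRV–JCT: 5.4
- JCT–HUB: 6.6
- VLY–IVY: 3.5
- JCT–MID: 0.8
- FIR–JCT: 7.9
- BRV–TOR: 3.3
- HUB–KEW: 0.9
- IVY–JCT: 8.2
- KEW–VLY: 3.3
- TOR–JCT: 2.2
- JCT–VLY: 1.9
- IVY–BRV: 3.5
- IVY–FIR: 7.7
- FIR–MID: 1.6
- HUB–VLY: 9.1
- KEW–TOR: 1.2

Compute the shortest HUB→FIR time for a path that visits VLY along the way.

Shortest HUB→VLY: HUB → KEW → VLY = 4.2
Best VLY to FIR: VLY → JCT → MID → FIR costing 4.3
Total via VLY: 4.2 + 4.3 = 8.5 min.

8.5 min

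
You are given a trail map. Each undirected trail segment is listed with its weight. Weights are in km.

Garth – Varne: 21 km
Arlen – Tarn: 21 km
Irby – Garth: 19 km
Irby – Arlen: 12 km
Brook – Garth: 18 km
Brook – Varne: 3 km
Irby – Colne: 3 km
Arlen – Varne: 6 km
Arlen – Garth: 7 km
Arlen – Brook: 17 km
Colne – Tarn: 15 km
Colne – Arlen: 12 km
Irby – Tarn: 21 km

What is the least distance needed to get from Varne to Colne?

Running Dijkstra from Varne:
Varne: 0
Brook: 3  (via Varne)
Arlen: 6  (via Varne)
Garth: 13  (via Arlen)
Colne: 18  (via Arlen)
Shortest route: Varne → Arlen → Colne = 18 km.

18 km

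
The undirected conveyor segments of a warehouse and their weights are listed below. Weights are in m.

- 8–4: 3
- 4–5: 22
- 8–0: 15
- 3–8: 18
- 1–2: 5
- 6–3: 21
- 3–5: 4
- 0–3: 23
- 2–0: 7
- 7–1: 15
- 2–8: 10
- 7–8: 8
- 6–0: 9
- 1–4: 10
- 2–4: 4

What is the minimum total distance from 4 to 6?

20 m

Settle nodes by increasing distance from 4:
4: 0
8: 3  (via 4)
2: 4  (via 4)
1: 9  (via 2)
0: 11  (via 2)
7: 11  (via 8)
6: 20  (via 0)
Shortest route: 4–2–0–6 = 20 m.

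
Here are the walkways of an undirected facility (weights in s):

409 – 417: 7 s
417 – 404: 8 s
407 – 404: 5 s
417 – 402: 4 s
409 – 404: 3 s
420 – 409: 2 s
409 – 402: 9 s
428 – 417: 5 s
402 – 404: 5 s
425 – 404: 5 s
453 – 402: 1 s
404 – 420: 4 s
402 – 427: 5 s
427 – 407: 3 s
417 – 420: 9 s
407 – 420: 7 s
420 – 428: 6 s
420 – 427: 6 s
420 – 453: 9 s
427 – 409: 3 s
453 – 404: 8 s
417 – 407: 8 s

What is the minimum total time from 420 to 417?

Compare a few routes:
420 - 428 - 417: 6+5 = 11
420 - 404 - 402 - 417: 4+5+4 = 13
420 - 417: 9 = 9
420 - 404 - 417: 4+8 = 12
Cheapest is 420 - 417 at 9 s.

9 s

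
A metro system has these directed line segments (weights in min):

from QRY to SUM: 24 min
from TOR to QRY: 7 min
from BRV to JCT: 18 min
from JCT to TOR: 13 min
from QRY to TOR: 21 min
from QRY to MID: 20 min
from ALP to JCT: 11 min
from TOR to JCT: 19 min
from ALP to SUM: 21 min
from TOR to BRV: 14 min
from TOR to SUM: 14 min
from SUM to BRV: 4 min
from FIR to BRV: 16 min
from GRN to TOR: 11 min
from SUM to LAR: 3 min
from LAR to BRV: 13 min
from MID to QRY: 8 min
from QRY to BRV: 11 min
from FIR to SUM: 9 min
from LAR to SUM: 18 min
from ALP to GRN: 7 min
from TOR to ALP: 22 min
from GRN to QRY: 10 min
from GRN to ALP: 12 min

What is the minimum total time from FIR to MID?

Enumerating some paths:
FIR - BRV - JCT - TOR - QRY - MID: 16+18+13+7+20 = 74
FIR - SUM - LAR - BRV - JCT - TOR - QRY - MID: 9+3+13+18+13+7+20 = 83
FIR - SUM - BRV - JCT - TOR - QRY - MID: 9+4+18+13+7+20 = 71
Cheapest is FIR - SUM - BRV - JCT - TOR - QRY - MID at 71 min.

71 min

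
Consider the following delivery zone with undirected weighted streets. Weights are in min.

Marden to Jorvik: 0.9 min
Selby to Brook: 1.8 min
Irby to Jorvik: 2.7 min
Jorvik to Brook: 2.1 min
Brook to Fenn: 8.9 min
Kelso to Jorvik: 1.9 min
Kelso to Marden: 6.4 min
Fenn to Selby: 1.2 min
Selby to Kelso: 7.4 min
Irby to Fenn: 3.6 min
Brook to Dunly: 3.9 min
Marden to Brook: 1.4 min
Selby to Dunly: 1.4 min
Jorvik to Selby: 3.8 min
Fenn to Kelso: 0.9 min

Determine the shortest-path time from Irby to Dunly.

6.2 min

Running Dijkstra from Irby:
Irby: 0
Jorvik: 2.7  (via Irby)
Fenn: 3.6  (via Irby)
Marden: 3.6  (via Jorvik)
Kelso: 4.5  (via Fenn)
Selby: 4.8  (via Fenn)
Brook: 4.8  (via Jorvik)
Dunly: 6.2  (via Selby)
Shortest route: Irby–Fenn–Selby–Dunly = 6.2 min.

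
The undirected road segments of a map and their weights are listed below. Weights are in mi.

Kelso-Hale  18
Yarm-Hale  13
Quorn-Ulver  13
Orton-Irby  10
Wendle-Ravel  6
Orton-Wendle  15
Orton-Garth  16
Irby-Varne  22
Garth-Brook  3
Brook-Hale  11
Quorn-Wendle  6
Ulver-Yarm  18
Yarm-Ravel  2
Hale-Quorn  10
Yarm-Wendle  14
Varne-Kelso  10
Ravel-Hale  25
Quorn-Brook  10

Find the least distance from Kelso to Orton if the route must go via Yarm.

54 mi

Shortest Kelso→Yarm: Kelso → Hale → Yarm = 31
Shortest Yarm→Orton: Yarm → Ravel → Wendle → Orton = 23
Total via Yarm: 31 + 23 = 54 mi.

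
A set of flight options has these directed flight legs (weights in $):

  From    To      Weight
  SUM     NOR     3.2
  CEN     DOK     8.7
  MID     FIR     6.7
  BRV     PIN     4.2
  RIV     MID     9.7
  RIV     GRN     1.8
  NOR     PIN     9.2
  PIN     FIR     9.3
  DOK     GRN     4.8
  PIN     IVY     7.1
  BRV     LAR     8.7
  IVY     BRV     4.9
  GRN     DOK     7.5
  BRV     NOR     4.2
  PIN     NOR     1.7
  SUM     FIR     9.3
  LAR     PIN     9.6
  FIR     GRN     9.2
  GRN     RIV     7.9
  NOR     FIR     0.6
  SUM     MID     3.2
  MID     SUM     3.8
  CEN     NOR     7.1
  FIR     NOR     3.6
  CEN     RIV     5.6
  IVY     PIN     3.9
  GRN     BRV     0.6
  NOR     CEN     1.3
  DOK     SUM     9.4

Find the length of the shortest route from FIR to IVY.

$19.9

Settle nodes by increasing distance from FIR:
FIR: 0
NOR: 3.6  (via FIR)
CEN: 4.9  (via NOR)
GRN: 9.2  (via FIR)
BRV: 9.8  (via GRN)
RIV: 10.5  (via CEN)
PIN: 12.8  (via NOR)
DOK: 13.6  (via CEN)
LAR: 18.5  (via BRV)
IVY: 19.9  (via PIN)
Shortest route: FIR → NOR → PIN → IVY = $19.9.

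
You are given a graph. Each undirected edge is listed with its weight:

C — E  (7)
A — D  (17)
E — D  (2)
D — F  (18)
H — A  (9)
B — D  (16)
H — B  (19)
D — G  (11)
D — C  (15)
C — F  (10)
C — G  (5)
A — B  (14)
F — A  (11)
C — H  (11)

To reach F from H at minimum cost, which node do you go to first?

A

Candidate routes:
H–C–F: 11+10 = 21
H–A–F: 9+11 = 20
Cheapest is H–A–F at 20.
So from H the first move is to A.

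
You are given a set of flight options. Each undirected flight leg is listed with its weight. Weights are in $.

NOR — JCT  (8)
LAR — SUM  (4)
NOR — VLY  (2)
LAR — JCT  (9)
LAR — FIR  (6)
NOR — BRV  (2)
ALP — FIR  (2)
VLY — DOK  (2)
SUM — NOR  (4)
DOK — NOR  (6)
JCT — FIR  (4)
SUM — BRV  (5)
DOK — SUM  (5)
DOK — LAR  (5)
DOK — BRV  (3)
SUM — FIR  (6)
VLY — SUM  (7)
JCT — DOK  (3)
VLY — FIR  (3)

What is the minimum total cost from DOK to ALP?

Compare a few routes:
DOK–JCT–FIR–ALP: 3+4+2 = 9
DOK–LAR–FIR–ALP: 5+6+2 = 13
DOK–BRV–NOR–VLY–FIR–ALP: 3+2+2+3+2 = 12
DOK–VLY–FIR–ALP: 2+3+2 = 7
Cheapest is DOK–VLY–FIR–ALP at $7.

$7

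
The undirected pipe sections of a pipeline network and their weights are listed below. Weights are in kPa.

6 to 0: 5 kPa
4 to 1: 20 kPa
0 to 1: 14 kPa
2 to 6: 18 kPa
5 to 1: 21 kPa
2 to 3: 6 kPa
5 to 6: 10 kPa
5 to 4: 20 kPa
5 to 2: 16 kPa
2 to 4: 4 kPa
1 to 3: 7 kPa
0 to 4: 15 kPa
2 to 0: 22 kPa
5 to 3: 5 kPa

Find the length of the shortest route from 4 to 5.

15 kPa

Enumerating some paths:
4–0–6–5: 15+5+10 = 30
4–2–3–5: 4+6+5 = 15
4–2–5: 4+16 = 20
4–5: 20 = 20
Cheapest is 4–2–3–5 at 15 kPa.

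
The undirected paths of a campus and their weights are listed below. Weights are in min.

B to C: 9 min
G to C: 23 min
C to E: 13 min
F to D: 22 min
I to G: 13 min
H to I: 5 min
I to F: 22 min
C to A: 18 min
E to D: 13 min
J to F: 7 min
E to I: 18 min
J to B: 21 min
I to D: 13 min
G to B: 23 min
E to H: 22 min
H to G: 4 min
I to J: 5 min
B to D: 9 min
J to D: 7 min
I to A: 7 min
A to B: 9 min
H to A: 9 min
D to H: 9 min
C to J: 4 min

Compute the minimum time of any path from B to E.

Candidate routes:
B → C → E: 9+13 = 22
B → D → J → C → E: 9+7+4+13 = 33
B → C → J → D → E: 9+4+7+13 = 33
The minimum is 22 min via B → C → E.

22 min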